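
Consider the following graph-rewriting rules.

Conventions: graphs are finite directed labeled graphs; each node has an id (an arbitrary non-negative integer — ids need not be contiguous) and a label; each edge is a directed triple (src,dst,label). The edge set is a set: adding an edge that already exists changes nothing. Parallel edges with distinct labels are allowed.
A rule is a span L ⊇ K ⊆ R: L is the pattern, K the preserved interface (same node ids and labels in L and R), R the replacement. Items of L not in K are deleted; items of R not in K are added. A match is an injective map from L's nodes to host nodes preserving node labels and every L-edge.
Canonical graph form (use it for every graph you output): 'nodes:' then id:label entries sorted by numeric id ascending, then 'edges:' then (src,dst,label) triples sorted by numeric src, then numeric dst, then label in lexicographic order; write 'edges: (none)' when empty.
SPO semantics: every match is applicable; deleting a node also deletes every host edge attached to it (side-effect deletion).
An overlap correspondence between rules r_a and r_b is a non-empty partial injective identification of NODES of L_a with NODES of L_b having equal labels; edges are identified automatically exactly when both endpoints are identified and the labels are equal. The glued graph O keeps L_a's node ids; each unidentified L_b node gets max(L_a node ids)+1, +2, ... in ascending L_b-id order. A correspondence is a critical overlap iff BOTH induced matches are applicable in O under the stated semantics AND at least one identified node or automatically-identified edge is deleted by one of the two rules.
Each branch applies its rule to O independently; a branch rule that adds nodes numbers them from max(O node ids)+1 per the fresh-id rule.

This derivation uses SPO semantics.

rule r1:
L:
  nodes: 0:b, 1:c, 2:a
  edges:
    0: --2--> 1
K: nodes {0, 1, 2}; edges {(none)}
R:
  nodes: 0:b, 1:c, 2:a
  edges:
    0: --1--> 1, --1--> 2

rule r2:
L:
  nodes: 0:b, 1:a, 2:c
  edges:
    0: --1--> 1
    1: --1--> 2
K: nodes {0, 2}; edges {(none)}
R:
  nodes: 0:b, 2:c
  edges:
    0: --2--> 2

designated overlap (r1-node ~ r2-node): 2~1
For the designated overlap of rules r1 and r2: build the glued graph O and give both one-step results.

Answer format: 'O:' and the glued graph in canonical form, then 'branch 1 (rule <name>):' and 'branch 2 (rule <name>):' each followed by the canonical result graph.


O:
nodes: 0:b, 1:c, 2:a, 3:b, 4:c
edges: (0,1,2); (2,4,1); (3,2,1)
branch 1 (rule r1):
nodes: 0:b, 1:c, 2:a, 3:b, 4:c
edges: (0,1,1); (0,2,1); (2,4,1); (3,2,1)
branch 2 (rule r2):
nodes: 0:b, 1:c, 3:b, 4:c
edges: (0,1,2); (3,4,2)


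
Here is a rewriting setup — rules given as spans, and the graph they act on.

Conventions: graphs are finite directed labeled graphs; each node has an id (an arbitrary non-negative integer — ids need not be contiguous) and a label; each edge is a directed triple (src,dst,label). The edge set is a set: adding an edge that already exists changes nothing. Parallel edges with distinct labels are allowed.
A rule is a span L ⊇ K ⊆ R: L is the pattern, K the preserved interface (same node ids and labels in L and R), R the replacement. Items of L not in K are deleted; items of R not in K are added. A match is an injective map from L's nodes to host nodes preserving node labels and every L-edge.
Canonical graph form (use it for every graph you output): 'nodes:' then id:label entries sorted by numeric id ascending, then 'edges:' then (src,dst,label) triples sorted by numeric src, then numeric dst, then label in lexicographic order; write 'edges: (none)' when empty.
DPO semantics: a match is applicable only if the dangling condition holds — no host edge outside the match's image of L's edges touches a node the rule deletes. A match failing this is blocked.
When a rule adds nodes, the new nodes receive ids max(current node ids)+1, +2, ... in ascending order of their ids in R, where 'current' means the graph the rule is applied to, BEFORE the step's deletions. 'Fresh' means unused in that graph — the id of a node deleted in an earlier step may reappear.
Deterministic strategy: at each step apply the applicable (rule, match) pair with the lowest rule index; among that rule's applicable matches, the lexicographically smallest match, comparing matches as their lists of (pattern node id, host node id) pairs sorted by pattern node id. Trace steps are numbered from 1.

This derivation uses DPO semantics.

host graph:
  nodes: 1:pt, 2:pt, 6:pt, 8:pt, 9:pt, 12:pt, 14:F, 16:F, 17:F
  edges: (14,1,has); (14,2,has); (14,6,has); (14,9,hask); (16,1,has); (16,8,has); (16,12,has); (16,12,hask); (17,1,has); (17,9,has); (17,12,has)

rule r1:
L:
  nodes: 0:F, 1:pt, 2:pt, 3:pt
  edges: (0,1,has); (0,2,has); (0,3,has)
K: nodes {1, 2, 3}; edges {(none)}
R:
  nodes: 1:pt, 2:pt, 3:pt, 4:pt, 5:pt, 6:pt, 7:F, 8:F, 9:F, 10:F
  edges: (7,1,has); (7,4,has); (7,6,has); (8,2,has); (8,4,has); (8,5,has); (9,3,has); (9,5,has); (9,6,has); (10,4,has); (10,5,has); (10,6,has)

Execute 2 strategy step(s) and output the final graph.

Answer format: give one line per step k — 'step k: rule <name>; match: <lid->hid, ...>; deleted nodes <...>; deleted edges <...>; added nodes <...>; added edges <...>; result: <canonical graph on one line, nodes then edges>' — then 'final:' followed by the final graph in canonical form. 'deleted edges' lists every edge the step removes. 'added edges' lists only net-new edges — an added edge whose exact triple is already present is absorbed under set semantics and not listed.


step 1: rule r1; match: 0->17, 1->1, 2->9, 3->12; deleted nodes 17; deleted edges (17,1,has); (17,9,has); (17,12,has); added nodes 18, 19, 20, 21, 22, 23, 24; added edges (21,1,has); (21,18,has); (21,20,has); (22,9,has); (22,18,has); (22,19,has); (23,12,has); (23,19,has); (23,20,has); (24,18,has); (24,19,has); (24,20,has); result: nodes: 1:pt, 2:pt, 6:pt, 8:pt, 9:pt, 12:pt, 14:F, 16:F, 18:pt, 19:pt, 20:pt, 21:F, 22:F, 23:F, 24:F edges: (14,1,has); (14,2,has); (14,6,has); (14,9,hask); (16,1,has); (16,8,has); (16,12,has); (16,12,hask); (21,1,has); (21,18,has); (21,20,has); (22,9,has); (22,18,has); (22,19,has); (23,12,has); (23,19,has); (23,20,has); (24,18,has); (24,19,has); (24,20,has)
step 2: rule r1; match: 0->21, 1->1, 2->18, 3->20; deleted nodes 21; deleted edges (21,1,has); (21,18,has); (21,20,has); added nodes 25, 26, 27, 28, 29, 30, 31; added edges (28,1,has); (28,25,has); (28,27,has); (29,18,has); (29,25,has); (29,26,has); (30,20,has); (30,26,has); (30,27,has); (31,25,has); (31,26,has); (31,27,has); result: nodes: 1:pt, 2:pt, 6:pt, 8:pt, 9:pt, 12:pt, 14:F, 16:F, 18:pt, 19:pt, 20:pt, 22:F, 23:F, 24:F, 25:pt, 26:pt, 27:pt, 28:F, 29:F, 30:F, 31:F edges: (14,1,has); (14,2,has); (14,6,has); (14,9,hask); (16,1,has); (16,8,has); (16,12,has); (16,12,hask); (22,9,has); (22,18,has); (22,19,has); (23,12,has); (23,19,has); (23,20,has); (24,18,has); (24,19,has); (24,20,has); (28,1,has); (28,25,has); (28,27,has); (29,18,has); (29,25,has); (29,26,has); (30,20,has); (30,26,has); (30,27,has); (31,25,has); (31,26,has); (31,27,has)
final:
nodes: 1:pt, 2:pt, 6:pt, 8:pt, 9:pt, 12:pt, 14:F, 16:F, 18:pt, 19:pt, 20:pt, 22:F, 23:F, 24:F, 25:pt, 26:pt, 27:pt, 28:F, 29:F, 30:F, 31:F
edges: (14,1,has); (14,2,has); (14,6,has); (14,9,hask); (16,1,has); (16,8,has); (16,12,has); (16,12,hask); (22,9,has); (22,18,has); (22,19,has); (23,12,has); (23,19,has); (23,20,has); (24,18,has); (24,19,has); (24,20,has); (28,1,has); (28,25,has); (28,27,has); (29,18,has); (29,25,has); (29,26,has); (30,20,has); (30,26,has); (30,27,has); (31,25,has); (31,26,has); (31,27,has)


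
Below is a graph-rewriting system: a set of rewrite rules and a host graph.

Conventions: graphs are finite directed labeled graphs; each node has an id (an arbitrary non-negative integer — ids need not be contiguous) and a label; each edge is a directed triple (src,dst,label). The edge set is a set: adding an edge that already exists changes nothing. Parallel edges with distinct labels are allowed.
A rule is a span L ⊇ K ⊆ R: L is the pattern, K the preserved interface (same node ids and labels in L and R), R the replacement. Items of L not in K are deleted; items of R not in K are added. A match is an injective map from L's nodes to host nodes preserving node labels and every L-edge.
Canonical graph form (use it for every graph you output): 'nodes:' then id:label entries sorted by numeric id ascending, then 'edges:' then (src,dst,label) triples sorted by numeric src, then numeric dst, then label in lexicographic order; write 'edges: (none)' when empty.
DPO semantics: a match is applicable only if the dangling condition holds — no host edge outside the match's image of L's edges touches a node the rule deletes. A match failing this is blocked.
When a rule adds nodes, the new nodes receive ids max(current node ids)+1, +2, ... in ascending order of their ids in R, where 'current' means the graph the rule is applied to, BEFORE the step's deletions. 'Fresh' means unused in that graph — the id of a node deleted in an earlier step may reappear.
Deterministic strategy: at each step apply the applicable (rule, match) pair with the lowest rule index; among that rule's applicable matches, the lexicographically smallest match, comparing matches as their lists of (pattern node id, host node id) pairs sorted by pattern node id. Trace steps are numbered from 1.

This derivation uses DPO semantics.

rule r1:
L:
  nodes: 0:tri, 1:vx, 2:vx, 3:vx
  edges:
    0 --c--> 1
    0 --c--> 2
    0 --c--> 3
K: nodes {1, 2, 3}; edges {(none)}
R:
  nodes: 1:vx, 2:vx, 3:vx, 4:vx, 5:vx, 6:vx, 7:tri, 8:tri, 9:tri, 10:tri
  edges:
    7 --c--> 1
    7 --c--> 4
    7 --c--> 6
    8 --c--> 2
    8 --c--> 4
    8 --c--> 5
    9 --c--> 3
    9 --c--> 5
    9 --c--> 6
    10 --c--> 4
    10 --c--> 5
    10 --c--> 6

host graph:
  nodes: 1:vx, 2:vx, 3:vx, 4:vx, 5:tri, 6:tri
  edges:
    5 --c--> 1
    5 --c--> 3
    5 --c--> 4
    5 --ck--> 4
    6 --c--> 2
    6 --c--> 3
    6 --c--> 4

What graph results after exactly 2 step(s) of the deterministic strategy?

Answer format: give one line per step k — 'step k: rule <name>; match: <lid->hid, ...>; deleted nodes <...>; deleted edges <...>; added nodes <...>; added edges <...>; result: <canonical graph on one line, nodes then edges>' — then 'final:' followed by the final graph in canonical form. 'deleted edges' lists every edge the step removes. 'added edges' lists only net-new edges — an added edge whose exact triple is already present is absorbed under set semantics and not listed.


step 1: rule r1; match: 0->6, 1->2, 2->3, 3->4; deleted nodes 6; deleted edges (6,2,c); (6,3,c); (6,4,c); added nodes 7, 8, 9, 10, 11, 12, 13; added edges (10,2,c); (10,7,c); (10,9,c); (11,3,c); (11,7,c); (11,8,c); (12,4,c); (12,8,c); (12,9,c); (13,7,c); (13,8,c); (13,9,c); result: nodes: 1:vx, 2:vx, 3:vx, 4:vx, 5:tri, 7:vx, 8:vx, 9:vx, 10:tri, 11:tri, 12:tri, 13:tri edges: (5,1,c); (5,3,c); (5,4,c); (5,4,ck); (10,2,c); (10,7,c); (10,9,c); (11,3,c); (11,7,c); (11,8,c); (12,4,c); (12,8,c); (12,9,c); (13,7,c); (13,8,c); (13,9,c)
step 2: rule r1; match: 0->10, 1->2, 2->7, 3->9; deleted nodes 10; deleted edges (10,2,c); (10,7,c); (10,9,c); added nodes 14, 15, 16, 17, 18, 19, 20; added edges (17,2,c); (17,14,c); (17,16,c); (18,7,c); (18,14,c); (18,15,c); (19,9,c); (19,15,c); (19,16,c); (20,14,c); (20,15,c); (20,16,c); result: nodes: 1:vx, 2:vx, 3:vx, 4:vx, 5:tri, 7:vx, 8:vx, 9:vx, 11:tri, 12:tri, 13:tri, 14:vx, 15:vx, 16:vx, 17:tri, 18:tri, 19:tri, 20:tri edges: (5,1,c); (5,3,c); (5,4,c); (5,4,ck); (11,3,c); (11,7,c); (11,8,c); (12,4,c); (12,8,c); (12,9,c); (13,7,c); (13,8,c); (13,9,c); (17,2,c); (17,14,c); (17,16,c); (18,7,c); (18,14,c); (18,15,c); (19,9,c); (19,15,c); (19,16,c); (20,14,c); (20,15,c); (20,16,c)
final:
nodes: 1:vx, 2:vx, 3:vx, 4:vx, 5:tri, 7:vx, 8:vx, 9:vx, 11:tri, 12:tri, 13:tri, 14:vx, 15:vx, 16:vx, 17:tri, 18:tri, 19:tri, 20:tri
edges: (5,1,c); (5,3,c); (5,4,c); (5,4,ck); (11,3,c); (11,7,c); (11,8,c); (12,4,c); (12,8,c); (12,9,c); (13,7,c); (13,8,c); (13,9,c); (17,2,c); (17,14,c); (17,16,c); (18,7,c); (18,14,c); (18,15,c); (19,9,c); (19,15,c); (19,16,c); (20,14,c); (20,15,c); (20,16,c)


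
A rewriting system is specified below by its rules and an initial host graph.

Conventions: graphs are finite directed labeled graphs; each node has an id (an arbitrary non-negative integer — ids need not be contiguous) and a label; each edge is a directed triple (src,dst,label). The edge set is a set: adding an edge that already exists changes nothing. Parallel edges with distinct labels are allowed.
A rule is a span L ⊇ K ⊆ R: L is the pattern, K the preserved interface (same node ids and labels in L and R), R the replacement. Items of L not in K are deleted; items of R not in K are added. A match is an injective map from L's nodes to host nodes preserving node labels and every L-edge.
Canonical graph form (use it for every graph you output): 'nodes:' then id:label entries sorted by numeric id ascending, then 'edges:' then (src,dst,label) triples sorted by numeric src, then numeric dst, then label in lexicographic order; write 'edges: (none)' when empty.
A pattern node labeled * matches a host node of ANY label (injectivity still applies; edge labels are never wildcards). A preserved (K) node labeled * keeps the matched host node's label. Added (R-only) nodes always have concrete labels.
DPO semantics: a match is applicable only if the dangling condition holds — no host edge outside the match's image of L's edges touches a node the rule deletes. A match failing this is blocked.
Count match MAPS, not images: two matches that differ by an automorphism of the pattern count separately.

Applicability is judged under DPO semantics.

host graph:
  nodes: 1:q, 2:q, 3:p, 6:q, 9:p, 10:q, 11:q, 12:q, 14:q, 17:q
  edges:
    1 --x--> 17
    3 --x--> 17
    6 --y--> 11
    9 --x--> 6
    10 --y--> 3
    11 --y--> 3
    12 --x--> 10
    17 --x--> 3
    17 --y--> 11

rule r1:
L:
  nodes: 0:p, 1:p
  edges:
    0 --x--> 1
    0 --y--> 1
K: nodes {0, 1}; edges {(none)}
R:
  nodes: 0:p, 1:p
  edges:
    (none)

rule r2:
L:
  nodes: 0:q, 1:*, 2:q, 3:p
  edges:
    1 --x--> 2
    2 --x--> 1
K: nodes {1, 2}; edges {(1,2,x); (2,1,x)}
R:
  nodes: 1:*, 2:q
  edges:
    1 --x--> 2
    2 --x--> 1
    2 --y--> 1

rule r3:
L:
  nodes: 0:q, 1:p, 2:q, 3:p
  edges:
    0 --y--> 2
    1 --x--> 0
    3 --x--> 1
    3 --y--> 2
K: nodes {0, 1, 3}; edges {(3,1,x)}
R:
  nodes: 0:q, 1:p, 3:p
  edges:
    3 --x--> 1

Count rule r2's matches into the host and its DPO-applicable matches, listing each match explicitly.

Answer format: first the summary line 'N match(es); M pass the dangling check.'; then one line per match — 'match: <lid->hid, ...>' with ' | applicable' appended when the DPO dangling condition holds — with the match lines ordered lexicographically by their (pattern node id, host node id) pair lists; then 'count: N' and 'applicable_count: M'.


7 match(es); 0 pass the dangling check.
match: 0->1, 1->3, 2->17, 3->9
match: 0->2, 1->3, 2->17, 3->9
match: 0->6, 1->3, 2->17, 3->9
match: 0->10, 1->3, 2->17, 3->9
match: 0->11, 1->3, 2->17, 3->9
match: 0->12, 1->3, 2->17, 3->9
match: 0->14, 1->3, 2->17, 3->9
count: 7
applicable_count: 0


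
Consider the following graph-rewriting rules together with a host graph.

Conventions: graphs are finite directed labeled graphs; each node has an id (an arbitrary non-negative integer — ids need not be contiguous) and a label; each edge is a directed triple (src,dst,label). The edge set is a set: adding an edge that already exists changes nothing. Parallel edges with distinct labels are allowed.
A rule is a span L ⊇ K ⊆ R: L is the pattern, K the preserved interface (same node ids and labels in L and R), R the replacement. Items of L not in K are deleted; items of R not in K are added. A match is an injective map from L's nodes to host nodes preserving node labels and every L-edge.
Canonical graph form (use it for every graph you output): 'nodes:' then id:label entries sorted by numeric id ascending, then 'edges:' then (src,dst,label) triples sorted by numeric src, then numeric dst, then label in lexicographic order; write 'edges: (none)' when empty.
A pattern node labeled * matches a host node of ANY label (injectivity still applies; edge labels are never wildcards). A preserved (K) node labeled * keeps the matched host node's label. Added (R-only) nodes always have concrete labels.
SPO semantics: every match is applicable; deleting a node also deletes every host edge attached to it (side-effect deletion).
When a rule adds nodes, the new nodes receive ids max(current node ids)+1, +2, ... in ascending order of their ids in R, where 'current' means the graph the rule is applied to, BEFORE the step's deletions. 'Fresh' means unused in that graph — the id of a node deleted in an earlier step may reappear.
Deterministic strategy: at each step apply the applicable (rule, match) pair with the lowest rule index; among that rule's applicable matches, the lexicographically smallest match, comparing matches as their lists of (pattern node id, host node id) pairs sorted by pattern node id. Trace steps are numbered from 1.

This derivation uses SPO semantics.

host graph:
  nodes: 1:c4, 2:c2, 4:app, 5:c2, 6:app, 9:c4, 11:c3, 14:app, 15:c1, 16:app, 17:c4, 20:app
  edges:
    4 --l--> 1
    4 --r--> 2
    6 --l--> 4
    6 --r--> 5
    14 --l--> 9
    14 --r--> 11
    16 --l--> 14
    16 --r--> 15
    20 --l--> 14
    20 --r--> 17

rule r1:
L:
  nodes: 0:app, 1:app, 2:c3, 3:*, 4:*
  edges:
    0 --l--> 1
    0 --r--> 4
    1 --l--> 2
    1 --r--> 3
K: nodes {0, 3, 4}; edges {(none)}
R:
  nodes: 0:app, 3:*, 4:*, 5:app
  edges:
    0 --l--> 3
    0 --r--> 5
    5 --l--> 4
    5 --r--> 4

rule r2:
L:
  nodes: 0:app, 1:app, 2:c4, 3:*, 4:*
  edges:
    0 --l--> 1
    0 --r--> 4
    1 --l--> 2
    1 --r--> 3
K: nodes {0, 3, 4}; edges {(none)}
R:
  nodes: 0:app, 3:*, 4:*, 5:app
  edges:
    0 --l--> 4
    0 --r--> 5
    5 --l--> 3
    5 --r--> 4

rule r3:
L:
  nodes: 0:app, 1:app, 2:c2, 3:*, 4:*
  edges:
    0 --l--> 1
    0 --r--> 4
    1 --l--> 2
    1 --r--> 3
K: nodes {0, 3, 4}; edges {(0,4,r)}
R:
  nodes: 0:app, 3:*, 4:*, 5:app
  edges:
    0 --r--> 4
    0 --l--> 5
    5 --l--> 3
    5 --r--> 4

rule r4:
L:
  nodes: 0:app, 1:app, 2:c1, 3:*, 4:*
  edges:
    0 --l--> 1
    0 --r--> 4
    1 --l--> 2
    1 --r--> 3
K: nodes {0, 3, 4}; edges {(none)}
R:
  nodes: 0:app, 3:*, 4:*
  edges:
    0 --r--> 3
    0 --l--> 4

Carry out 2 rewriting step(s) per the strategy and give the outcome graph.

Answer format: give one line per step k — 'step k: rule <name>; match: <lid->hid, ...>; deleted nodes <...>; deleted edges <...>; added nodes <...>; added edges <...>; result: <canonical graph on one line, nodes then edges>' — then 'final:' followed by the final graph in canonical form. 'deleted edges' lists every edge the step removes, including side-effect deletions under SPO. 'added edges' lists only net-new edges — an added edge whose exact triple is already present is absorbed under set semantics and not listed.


step 1: rule r2; match: 0->6, 1->4, 2->1, 3->2, 4->5; deleted nodes 1, 4; deleted edges (4,1,l); (4,2,r); (6,4,l); (6,5,r); added nodes 21; added edges (6,5,l); (6,21,r); (21,2,l); (21,5,r); result: nodes: 2:c2, 5:c2, 6:app, 9:c4, 11:c3, 14:app, 15:c1, 16:app, 17:c4, 20:app, 21:app edges: (6,5,l); (6,21,r); (14,9,l); (14,11,r); (16,14,l); (16,15,r); (20,14,l); (20,17,r); (21,2,l); (21,5,r)
step 2: rule r2; match: 0->16, 1->14, 2->9, 3->11, 4->15; deleted nodes 9, 14; deleted edges (14,9,l); (14,11,r); (16,14,l); (16,15,r); (20,14,l); added nodes 22; added edges (16,15,l); (16,22,r); (22,11,l); (22,15,r); result: nodes: 2:c2, 5:c2, 6:app, 11:c3, 15:c1, 16:app, 17:c4, 20:app, 21:app, 22:app edges: (6,5,l); (6,21,r); (16,15,l); (16,22,r); (20,17,r); (21,2,l); (21,5,r); (22,11,l); (22,15,r)
final:
nodes: 2:c2, 5:c2, 6:app, 11:c3, 15:c1, 16:app, 17:c4, 20:app, 21:app, 22:app
edges: (6,5,l); (6,21,r); (16,15,l); (16,22,r); (20,17,r); (21,2,l); (21,5,r); (22,11,l); (22,15,r)


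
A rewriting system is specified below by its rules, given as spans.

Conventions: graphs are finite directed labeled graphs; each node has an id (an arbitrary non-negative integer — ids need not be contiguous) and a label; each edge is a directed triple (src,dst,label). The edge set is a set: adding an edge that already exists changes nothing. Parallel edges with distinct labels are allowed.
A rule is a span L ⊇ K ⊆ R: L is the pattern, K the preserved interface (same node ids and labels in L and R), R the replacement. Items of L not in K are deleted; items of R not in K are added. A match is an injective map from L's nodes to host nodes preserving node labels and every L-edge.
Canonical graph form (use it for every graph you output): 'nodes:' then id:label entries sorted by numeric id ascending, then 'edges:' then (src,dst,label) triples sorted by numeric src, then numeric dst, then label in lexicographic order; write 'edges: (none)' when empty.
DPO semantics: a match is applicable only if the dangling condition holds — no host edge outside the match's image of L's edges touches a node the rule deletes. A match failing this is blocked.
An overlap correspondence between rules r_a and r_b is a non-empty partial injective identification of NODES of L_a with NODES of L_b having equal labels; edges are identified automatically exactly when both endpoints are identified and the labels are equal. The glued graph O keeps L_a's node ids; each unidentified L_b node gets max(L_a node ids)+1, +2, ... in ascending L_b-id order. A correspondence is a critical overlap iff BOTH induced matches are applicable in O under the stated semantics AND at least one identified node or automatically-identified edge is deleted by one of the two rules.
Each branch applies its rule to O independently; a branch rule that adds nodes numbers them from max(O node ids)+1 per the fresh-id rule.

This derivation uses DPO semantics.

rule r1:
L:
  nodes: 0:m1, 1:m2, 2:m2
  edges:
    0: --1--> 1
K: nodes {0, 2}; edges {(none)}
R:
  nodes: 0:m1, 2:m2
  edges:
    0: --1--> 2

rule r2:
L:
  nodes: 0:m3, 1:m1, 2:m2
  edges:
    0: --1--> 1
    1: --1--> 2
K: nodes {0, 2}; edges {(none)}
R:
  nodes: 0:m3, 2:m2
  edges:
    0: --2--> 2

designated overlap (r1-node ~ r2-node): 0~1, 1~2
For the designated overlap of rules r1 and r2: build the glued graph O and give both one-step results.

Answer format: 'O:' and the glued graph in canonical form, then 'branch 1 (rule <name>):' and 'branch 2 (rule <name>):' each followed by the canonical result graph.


O:
nodes: 0:m1, 1:m2, 2:m2, 3:m3
edges: (0,1,1); (3,0,1)
branch 1 (rule r1):
nodes: 0:m1, 2:m2, 3:m3
edges: (0,2,1); (3,0,1)
branch 2 (rule r2):
nodes: 1:m2, 2:m2, 3:m3
edges: (3,1,2)


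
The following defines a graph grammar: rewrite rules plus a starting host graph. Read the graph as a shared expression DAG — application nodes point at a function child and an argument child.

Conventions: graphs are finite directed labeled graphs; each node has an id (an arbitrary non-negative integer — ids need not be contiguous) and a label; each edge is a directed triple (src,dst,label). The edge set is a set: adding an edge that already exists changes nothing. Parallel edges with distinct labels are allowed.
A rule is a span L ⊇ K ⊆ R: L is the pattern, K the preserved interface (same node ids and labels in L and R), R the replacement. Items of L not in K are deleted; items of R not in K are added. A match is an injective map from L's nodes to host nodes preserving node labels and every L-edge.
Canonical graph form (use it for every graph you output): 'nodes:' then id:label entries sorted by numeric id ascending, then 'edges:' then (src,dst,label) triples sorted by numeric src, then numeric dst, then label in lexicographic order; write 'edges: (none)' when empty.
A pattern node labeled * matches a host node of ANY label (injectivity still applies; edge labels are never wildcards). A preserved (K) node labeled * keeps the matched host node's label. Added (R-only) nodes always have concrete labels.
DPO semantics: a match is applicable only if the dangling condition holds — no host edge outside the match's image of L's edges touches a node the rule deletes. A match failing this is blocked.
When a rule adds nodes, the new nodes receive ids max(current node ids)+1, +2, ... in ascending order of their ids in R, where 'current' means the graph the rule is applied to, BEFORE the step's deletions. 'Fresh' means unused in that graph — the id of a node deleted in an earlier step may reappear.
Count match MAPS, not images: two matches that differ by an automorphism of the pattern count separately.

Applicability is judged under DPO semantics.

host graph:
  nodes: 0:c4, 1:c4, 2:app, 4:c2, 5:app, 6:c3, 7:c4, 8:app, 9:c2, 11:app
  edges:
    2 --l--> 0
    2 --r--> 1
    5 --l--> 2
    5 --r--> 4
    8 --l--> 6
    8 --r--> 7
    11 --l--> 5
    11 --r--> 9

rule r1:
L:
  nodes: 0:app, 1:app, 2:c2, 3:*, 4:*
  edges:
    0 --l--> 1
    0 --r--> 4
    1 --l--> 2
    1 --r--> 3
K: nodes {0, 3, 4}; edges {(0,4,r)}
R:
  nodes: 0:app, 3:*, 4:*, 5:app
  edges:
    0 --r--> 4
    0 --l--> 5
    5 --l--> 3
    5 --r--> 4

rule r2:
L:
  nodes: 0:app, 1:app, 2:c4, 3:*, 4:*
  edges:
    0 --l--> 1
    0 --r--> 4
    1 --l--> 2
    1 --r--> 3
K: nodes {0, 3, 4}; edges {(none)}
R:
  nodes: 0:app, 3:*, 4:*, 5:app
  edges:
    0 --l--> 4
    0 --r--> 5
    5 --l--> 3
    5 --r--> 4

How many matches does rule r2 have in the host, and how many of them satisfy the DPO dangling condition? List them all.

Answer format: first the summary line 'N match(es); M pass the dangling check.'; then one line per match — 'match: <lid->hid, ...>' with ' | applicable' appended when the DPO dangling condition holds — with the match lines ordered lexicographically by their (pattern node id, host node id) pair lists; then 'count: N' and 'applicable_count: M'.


1 match(es); 1 pass the dangling check.
match: 0->5, 1->2, 2->0, 3->1, 4->4 | applicable
count: 1
applicable_count: 1


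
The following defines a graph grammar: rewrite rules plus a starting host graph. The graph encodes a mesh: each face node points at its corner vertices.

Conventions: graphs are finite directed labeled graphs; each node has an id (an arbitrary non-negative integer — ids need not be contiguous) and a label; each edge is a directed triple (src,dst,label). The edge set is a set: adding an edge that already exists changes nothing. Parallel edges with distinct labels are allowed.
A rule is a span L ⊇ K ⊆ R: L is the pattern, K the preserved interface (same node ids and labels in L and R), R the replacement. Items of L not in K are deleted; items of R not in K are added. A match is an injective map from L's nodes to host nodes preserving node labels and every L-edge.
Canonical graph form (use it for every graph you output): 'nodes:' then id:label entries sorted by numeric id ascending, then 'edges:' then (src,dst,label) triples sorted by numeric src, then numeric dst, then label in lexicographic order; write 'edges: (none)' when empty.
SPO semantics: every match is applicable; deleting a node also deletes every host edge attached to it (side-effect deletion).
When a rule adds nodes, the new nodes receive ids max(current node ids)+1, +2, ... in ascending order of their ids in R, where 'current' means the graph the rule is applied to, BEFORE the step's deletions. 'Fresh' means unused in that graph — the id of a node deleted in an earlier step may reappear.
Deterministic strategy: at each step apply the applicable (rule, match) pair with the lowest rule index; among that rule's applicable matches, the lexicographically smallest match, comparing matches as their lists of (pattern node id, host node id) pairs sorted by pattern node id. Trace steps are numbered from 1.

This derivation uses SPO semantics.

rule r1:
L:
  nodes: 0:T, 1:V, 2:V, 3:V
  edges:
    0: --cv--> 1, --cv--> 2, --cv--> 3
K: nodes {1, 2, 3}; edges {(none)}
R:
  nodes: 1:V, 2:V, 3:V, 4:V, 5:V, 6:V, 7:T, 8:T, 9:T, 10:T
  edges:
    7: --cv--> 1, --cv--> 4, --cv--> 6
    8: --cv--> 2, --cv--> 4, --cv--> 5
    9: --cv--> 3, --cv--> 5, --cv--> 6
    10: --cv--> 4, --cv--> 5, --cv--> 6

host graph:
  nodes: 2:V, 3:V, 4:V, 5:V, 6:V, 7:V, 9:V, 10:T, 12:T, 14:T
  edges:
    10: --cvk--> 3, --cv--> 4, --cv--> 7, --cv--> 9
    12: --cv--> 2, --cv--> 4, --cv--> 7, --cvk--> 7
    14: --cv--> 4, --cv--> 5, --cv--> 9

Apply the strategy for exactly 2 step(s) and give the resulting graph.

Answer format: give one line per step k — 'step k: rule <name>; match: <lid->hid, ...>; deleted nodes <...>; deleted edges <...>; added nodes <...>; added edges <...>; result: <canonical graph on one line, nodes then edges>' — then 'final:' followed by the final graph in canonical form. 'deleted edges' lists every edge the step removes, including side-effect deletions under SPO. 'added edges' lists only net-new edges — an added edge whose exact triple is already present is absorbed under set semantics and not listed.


step 1: rule r1; match: 0->10, 1->4, 2->7, 3->9; deleted nodes 10; deleted edges (10,3,cvk); (10,4,cv); (10,7,cv); (10,9,cv); added nodes 15, 16, 17, 18, 19, 20, 21; added edges (18,4,cv); (18,15,cv); (18,17,cv); (19,7,cv); (19,15,cv); (19,16,cv); (20,9,cv); (20,16,cv); (20,17,cv); (21,15,cv); (21,16,cv); (21,17,cv); result: nodes: 2:V, 3:V, 4:V, 5:V, 6:V, 7:V, 9:V, 12:T, 14:T, 15:V, 16:V, 17:V, 18:T, 19:T, 20:T, 21:T edges: (12,2,cv); (12,4,cv); (12,7,cv); (12,7,cvk); (14,4,cv); (14,5,cv); (14,9,cv); (18,4,cv); (18,15,cv); (18,17,cv); (19,7,cv); (19,15,cv); (19,16,cv); (20,9,cv); (20,16,cv); (20,17,cv); (21,15,cv); (21,16,cv); (21,17,cv)
step 2: rule r1; match: 0->12, 1->2, 2->4, 3->7; deleted nodes 12; deleted edges (12,2,cv); (12,4,cv); (12,7,cv); (12,7,cvk); added nodes 22, 23, 24, 25, 26, 27, 28; added edges (25,2,cv); (25,22,cv); (25,24,cv); (26,4,cv); (26,22,cv); (26,23,cv); (27,7,cv); (27,23,cv); (27,24,cv); (28,22,cv); (28,23,cv); (28,24,cv); result: nodes: 2:V, 3:V, 4:V, 5:V, 6:V, 7:V, 9:V, 14:T, 15:V, 16:V, 17:V, 18:T, 19:T, 20:T, 21:T, 22:V, 23:V, 24:V, 25:T, 26:T, 27:T, 28:T edges: (14,4,cv); (14,5,cv); (14,9,cv); (18,4,cv); (18,15,cv); (18,17,cv); (19,7,cv); (19,15,cv); (19,16,cv); (20,9,cv); (20,16,cv); (20,17,cv); (21,15,cv); (21,16,cv); (21,17,cv); (25,2,cv); (25,22,cv); (25,24,cv); (26,4,cv); (26,22,cv); (26,23,cv); (27,7,cv); (27,23,cv); (27,24,cv); (28,22,cv); (28,23,cv); (28,24,cv)
final:
nodes: 2:V, 3:V, 4:V, 5:V, 6:V, 7:V, 9:V, 14:T, 15:V, 16:V, 17:V, 18:T, 19:T, 20:T, 21:T, 22:V, 23:V, 24:V, 25:T, 26:T, 27:T, 28:T
edges: (14,4,cv); (14,5,cv); (14,9,cv); (18,4,cv); (18,15,cv); (18,17,cv); (19,7,cv); (19,15,cv); (19,16,cv); (20,9,cv); (20,16,cv); (20,17,cv); (21,15,cv); (21,16,cv); (21,17,cv); (25,2,cv); (25,22,cv); (25,24,cv); (26,4,cv); (26,22,cv); (26,23,cv); (27,7,cv); (27,23,cv); (27,24,cv); (28,22,cv); (28,23,cv); (28,24,cv)


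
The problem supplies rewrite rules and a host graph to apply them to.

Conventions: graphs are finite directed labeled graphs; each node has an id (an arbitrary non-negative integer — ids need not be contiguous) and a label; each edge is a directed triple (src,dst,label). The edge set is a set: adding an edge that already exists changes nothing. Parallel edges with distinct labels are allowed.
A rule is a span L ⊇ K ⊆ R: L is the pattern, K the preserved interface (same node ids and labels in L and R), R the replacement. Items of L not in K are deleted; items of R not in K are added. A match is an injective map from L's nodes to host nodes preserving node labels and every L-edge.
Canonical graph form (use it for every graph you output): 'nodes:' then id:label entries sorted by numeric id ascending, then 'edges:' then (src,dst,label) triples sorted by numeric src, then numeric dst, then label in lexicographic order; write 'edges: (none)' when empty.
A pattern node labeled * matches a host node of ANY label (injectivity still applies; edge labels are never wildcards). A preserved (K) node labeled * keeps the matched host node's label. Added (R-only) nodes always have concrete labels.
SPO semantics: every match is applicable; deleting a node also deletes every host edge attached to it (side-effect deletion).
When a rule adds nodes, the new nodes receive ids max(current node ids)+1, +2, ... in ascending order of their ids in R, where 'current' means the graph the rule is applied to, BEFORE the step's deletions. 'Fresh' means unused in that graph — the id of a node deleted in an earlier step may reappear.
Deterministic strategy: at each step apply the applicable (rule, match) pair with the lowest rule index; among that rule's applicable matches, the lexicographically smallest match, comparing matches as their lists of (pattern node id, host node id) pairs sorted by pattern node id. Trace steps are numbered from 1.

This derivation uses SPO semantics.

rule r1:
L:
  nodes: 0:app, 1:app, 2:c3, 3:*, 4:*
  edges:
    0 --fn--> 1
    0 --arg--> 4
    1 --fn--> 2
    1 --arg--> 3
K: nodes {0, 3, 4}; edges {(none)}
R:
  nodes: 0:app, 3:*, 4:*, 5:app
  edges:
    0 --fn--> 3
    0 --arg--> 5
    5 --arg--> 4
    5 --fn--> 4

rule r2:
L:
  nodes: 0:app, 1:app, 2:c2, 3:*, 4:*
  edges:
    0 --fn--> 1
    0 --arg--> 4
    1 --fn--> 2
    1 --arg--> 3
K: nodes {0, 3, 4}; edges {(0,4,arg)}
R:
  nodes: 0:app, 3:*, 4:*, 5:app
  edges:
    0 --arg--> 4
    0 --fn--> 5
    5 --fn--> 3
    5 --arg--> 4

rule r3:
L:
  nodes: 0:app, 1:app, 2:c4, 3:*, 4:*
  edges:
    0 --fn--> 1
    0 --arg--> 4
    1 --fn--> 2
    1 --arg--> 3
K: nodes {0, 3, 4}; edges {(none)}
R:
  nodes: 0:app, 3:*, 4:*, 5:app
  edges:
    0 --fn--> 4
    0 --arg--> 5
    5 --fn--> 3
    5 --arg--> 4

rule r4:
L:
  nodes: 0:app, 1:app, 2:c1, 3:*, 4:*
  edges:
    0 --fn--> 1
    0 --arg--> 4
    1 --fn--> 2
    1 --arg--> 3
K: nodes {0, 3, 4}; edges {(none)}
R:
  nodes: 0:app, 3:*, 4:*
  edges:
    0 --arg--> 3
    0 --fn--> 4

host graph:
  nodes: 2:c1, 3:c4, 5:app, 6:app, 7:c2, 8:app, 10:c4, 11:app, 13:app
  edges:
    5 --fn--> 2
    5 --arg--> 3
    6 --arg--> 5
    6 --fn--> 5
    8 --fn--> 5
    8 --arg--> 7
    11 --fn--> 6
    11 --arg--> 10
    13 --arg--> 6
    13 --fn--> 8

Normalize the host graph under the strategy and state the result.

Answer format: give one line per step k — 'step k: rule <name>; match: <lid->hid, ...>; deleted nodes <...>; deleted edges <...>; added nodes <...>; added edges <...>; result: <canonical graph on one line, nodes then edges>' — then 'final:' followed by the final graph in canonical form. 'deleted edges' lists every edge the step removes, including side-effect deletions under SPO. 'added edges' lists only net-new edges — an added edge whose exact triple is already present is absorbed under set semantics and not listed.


step 1: rule r4; match: 0->8, 1->5, 2->2, 3->3, 4->7; deleted nodes 2, 5; deleted edges (5,2,fn); (5,3,arg); (6,5,arg); (6,5,fn); (8,5,fn); (8,7,arg); added nodes (none); added edges (8,3,arg); (8,7,fn); result: nodes: 3:c4, 6:app, 7:c2, 8:app, 10:c4, 11:app, 13:app edges: (8,3,arg); (8,7,fn); (11,6,fn); (11,10,arg); (13,6,arg); (13,8,fn)
step 2: rule r2; match: 0->13, 1->8, 2->7, 3->3, 4->6; deleted nodes 7, 8; deleted edges (8,3,arg); (8,7,fn); (13,8,fn); added nodes 14; added edges (13,14,fn); (14,3,fn); (14,6,arg); result: nodes: 3:c4, 6:app, 10:c4, 11:app, 13:app, 14:app edges: (11,6,fn); (11,10,arg); (13,6,arg); (13,14,fn); (14,3,fn); (14,6,arg)
final:
nodes: 3:c4, 6:app, 10:c4, 11:app, 13:app, 14:app
edges: (11,6,fn); (11,10,arg); (13,6,arg); (13,14,fn); (14,3,fn); (14,6,arg)


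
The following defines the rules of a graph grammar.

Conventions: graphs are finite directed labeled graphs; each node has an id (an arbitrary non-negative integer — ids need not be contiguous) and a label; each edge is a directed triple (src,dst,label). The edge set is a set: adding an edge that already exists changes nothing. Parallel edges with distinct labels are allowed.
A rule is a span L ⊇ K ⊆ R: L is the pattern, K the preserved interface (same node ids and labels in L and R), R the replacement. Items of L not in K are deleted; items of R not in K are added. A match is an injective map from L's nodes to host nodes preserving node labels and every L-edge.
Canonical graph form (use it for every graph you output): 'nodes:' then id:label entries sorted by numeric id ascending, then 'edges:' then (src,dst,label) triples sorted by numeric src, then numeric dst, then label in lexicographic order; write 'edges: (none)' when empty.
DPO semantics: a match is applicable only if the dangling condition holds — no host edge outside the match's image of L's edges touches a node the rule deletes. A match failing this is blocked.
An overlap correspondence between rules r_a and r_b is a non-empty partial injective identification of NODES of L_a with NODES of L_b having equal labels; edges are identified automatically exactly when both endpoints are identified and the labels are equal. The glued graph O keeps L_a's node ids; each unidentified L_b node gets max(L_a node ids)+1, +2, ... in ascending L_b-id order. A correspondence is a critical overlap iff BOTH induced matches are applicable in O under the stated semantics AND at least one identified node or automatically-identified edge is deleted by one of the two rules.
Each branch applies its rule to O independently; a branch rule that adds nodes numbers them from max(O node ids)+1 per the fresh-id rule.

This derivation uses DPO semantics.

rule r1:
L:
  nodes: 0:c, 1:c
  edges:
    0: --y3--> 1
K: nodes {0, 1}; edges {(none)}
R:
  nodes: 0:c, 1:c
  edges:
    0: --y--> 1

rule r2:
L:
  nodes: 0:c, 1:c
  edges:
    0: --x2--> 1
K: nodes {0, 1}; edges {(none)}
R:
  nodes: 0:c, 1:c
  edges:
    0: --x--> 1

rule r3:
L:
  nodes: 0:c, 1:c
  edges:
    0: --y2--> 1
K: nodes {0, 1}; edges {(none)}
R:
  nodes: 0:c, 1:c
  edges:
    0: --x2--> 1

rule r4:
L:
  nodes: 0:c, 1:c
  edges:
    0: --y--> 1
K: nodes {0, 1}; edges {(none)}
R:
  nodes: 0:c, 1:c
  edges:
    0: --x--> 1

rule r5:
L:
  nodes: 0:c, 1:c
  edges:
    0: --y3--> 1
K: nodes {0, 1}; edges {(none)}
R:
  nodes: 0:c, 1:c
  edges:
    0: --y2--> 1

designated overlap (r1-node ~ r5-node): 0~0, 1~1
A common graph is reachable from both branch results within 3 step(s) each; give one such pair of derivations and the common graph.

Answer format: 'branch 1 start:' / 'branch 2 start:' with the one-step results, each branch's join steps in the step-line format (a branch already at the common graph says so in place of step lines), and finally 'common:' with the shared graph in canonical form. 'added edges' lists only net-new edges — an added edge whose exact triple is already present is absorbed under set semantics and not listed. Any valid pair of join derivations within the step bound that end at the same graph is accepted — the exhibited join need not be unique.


branch 1 start:
nodes: 0:c, 1:c
edges: (0,1,y)
branch 2 start:
nodes: 0:c, 1:c
edges: (0,1,y2)
branch 1 step 1: rule r4; match: 0->0, 1->1; deleted nodes (none); deleted edges (0,1,y); added nodes (none); added edges (0,1,x); result: nodes: 0:c, 1:c edges: (0,1,x)
branch 2 step 1: rule r3; match: 0->0, 1->1; deleted nodes (none); deleted edges (0,1,y2); added nodes (none); added edges (0,1,x2); result: nodes: 0:c, 1:c edges: (0,1,x2)
branch 2 step 2: rule r2; match: 0->0, 1->1; deleted nodes (none); deleted edges (0,1,x2); added nodes (none); added edges (0,1,x); result: nodes: 0:c, 1:c edges: (0,1,x)
common:
nodes: 0:c, 1:c
edges: (0,1,x)


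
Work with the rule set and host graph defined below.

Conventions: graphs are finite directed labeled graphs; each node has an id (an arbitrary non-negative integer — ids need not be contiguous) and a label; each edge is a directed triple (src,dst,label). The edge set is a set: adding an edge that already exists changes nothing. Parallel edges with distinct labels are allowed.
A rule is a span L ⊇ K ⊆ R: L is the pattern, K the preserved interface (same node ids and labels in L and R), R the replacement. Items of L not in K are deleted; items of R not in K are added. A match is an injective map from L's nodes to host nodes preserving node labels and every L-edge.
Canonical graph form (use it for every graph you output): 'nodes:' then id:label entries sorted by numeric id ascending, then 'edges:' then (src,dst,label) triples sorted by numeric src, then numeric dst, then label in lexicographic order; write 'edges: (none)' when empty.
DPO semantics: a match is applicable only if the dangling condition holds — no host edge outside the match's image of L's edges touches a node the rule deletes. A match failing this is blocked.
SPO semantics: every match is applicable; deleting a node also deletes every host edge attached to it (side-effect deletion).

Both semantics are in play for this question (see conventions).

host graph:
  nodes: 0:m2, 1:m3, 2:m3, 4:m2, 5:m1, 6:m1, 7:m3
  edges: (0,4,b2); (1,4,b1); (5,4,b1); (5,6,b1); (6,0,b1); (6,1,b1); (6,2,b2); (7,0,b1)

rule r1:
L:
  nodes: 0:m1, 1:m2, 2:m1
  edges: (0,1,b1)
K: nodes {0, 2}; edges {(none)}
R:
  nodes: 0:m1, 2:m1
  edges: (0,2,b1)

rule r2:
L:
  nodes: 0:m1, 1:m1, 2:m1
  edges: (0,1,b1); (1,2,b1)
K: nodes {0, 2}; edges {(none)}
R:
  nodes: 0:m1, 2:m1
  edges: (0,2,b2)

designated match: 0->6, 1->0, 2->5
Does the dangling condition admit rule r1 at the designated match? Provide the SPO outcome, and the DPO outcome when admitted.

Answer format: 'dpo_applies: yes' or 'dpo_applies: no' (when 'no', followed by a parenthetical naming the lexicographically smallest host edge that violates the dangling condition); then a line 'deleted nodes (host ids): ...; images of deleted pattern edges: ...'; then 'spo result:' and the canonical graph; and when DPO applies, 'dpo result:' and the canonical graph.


dpo_applies: no
(the rule deletes node 0, which keeps host edge (0,4,b2) outside the match image — the dangling condition fails, DPO blocks; SPO proceeds and side-deletes such edges)
deleted nodes (host ids): 0; images of deleted pattern edges: (6,0,b1)
spo result:
nodes: 1:m3, 2:m3, 4:m2, 5:m1, 6:m1, 7:m3
edges: (1,4,b1); (5,4,b1); (5,6,b1); (6,1,b1); (6,2,b2); (6,5,b1)
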